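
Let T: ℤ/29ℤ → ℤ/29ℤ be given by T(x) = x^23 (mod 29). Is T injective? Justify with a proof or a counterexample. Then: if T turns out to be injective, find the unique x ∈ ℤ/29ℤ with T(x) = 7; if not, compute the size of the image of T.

23

Since 29 is prime, the nonzero elements of ℤ/29ℤ form a cyclic group of order 28.
As gcd(23, 28) = 1, raising to the 23rd power is a bijection on this group: if s^23 ≡ t^23 then (st^{−1})^23 = 1, and the only element of order dividing gcd(23, 28) = 1 is 1, so s = t.
With T(0) = 0 this makes T injective on all of ℤ/29ℤ, hence bijective (finite equal-size domain and codomain). In particular T is injective.
Since T is injective, we find the preimage of 7. The inverse of x ↦ x^23 on (ℤ/29ℤ)^× is x ↦ x^11, because 23·11 = 253 = 9·28 + 1 ≡ 1 (mod 28) and x^{28} = 1 for x ≠ 0 (Fermat). So T⁻¹(7) = 7^11 mod 29.
Repeated squaring mod 29: 7^1 ≡ 7, 7^2 ≡ 7² = 49 ≡ 20, 7^4 ≡ 20² = 400 ≡ 23, 7^8 ≡ 23² = 529 ≡ 7. Since 11 = 8 + 2 + 1, 7^11 ≡ 7·20·7: 7·20 = 140 ≡ 24, then 24·7 = 168 ≡ 23. So 7^11 ≡ 23 (mod 29).
Hence T⁻¹(7) = 23.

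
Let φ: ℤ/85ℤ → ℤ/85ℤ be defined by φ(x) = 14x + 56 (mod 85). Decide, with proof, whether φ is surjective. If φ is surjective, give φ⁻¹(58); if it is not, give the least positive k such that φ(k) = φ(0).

Since gcd(14, 85) = 1, 14 is invertible modulo 85. Euclid's algorithm: 85 = 6·14 + 1; back-substituting gives 1 = 79·14 − 13·85, so 14⁻¹ ≡ 79 (mod 85).
For any y ∈ ℤ/85ℤ, x = 79(y − 56) mod 85 satisfies φ(x) = 14·79(y − 56) + 56 ≡ y (since 14·79 ≡ 1 mod 85). So every y has a preimage.
So φ is surjective.
Since φ is surjective, we find φ⁻¹(58): we need 14x ≡ 58 − 56 ≡ 2 (mod 85). Using 14⁻¹ = 79: x ≡ 79·2 = 158 = 1·85 + 73, so x = 73.
Check: φ(73) = 14·73 + 56 = 1078 = 12·85 + 58 ≡ 58 (mod 85).

73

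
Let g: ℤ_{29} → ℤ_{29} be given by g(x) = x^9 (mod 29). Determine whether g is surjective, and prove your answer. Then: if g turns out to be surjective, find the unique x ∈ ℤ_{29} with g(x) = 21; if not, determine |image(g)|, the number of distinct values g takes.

Since 29 is prime, the nonzero elements of ℤ_{29} form a cyclic group of order 28.
As gcd(9, 28) = 1, raising to the 9th power is a bijection on this group: if x_1^9 ≡ x_2^9 then (x_1x_2^{−1})^9 = 1, and the only element of order dividing gcd(9, 28) = 1 is 1, so x_1 = x_2.
With g(0) = 0 this makes g injective on all of ℤ_{29}, hence bijective (finite equal-size domain and codomain). In particular g is surjective.
Since g is surjective, we find the preimage of 21. The inverse of x ↦ x^9 on (ℤ_{29})^× is x ↦ x^25, because 9·25 = 225 = 8·28 + 1 ≡ 1 (mod 28) and x^{28} = 1 for x ≠ 0 (Fermat). So g⁻¹(21) = 21^25 mod 29.
Repeated squaring mod 29: 21^1 ≡ 21, 21^2 ≡ 21² = 441 ≡ 6, 21^4 ≡ 6² = 36 ≡ 7, 21^8 ≡ 7² = 49 ≡ 20, 21^16 ≡ 20² = 400 ≡ 23. Since 25 = 16 + 8 + 1, 21^25 ≡ 23·20·21: 23·20 = 460 ≡ 25, then 25·21 = 525 ≡ 3. So 21^25 ≡ 3 (mod 29).
Hence g⁻¹(21) = 3.

3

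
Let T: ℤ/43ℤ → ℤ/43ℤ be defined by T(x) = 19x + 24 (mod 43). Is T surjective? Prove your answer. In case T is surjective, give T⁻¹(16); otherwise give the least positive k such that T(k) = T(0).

29

Recall that surjectivity means every element of the codomain has a preimage under T.
Since gcd(19, 43) = 1, 19 is invertible modulo 43. Euclid's algorithm: 43 = 2·19 + 5, 19 = 3·5 + 4, 5 = 1·4 + 1; back-substituting gives 1 = 34·19 − 15·43, so 19⁻¹ ≡ 34 (mod 43).
Then y ↦ 34(y − 24) is a two-sided inverse to T, so every y ∈ ℤ/43ℤ has a preimage.
Thus T is surjective.
Since T is surjective, we compute T⁻¹(16): solve 19x + 24 ≡ 16 (mod 43), i.e. 19x ≡ 35 (mod 43).
Multiplying by 19⁻¹ = 34 gives x ≡ 34·35 = 1190 = 27·43 + 29 ≡ 29 (mod 43).
Check: T(29) = 19·29 + 24 = 575 = 13·43 + 16 ≡ 16 (mod 43).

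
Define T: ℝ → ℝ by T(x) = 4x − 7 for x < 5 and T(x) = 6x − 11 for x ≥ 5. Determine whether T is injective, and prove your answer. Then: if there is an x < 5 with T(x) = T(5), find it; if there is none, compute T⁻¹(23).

17/3

Both pieces are strictly increasing (slopes 4 and 6), so each is injective on its own interval.
The left piece maps (−∞, 5) onto (−∞, 13); the right piece maps [5, ∞) onto [19, ∞).
These images are disjoint, so no value is attained by both pieces. Thus T is injective.
Because the two images are disjoint, no x < 5 has T(x) = T(5), so we compute T⁻¹(23): 23 lies in [19, ∞), so solve 6x − 11 = 23: x = (23 + 11)/6 = 17/3.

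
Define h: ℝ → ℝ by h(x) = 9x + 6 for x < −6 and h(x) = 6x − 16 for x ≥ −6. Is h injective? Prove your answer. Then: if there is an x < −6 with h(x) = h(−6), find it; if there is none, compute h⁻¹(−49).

-58/9

Both pieces are strictly increasing (slopes 9 and 6), so each is injective on its own interval.
The left piece maps (−∞, −6) onto (−∞, −48); the right piece maps [−6, ∞) onto [−52, ∞).
These images overlap. In particular h(−6) = −52 (right piece), and solving 9x + 6 = −52 on the left piece gives x = −58/9 < −6.
So h(−58/9) = h(−6) with −58/9 ≠ −6, and h is not injective. This x = −58/9 is the requested value below −6.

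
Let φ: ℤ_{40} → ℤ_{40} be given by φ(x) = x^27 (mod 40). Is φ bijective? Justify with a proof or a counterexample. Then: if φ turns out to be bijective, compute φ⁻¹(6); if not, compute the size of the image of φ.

φ(0) = 0^27 = 0.
φ(10): Repeated squaring mod 40: 10^1 ≡ 10, 10^2 ≡ 10² = 100 ≡ 20, 10^4 ≡ 20² = 400 ≡ 0, 10^8 ≡ 0² = 0, 10^16 ≡ 0² = 0. Since 27 = 16 + 8 + 2 + 1, 10^27 ≡ 0·0·20·10: 0·0 = 0, then 0·20 = 0, then 0·10 = 0. So 10^27 ≡ 0 (mod 40).
So φ(0) = φ(10) = 0 while 0 ≠ 10, so φ is not injective, hence not bijective.
Since φ is not bijective, we determine |image(φ)|. Computing x^27 mod 40 for each x (by repeated squaring, reducing mod 40 at every step), the values φ(0), φ(1), …, φ(39) are: 0, 1, 8, 27, 24, 5, 16, 23, 32, 9, 0, 11, 8, 37, 24, 15, 16, 33, 32, 19, 0, 21, 8, 7, 24, 25, 16, 3, 32, 29, 0, 31, 8, 17, 24, 35, 16, 13, 32, 39.
The distinct values are {0, 1, 3, 5, 7, 8, 9, 11, 13, 15, 16, 17, 19, 21, 23, 24, 25, 27, 29, 31, 32, 33, 35, 37, 39}; there are 25 of them.

25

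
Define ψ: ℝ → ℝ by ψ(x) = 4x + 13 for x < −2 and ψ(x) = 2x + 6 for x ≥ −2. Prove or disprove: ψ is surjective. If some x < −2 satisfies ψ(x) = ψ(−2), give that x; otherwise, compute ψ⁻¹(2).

-11/4

Both pieces are strictly increasing (slopes 4 and 2), so each is injective on its own interval.
The left piece maps (−∞, −2) onto (−∞, 5); the right piece maps [−2, ∞) onto [2, ∞).
The union (−∞, 5) ∪ [2, ∞) covers ℝ, so ψ is surjective.
For the follow-up: the images overlap, so an x < −2 with ψ(x) = ψ(−2) exists. ψ(−2) = 2; solving 4x + 13 = 2 for x < −2 gives x = (2 − 13)/4 = −11/4.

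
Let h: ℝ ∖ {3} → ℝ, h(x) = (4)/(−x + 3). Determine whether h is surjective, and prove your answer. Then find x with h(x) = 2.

1

If h(x) = 0, cross-multiplying gives −1(4) = 0(−x + 3), which simplifies to −4 = 0 — false.  So 0 has no preimage and h is not surjective.
Solving h(x) = 2: cross-multiplying gives 4 = 2(−x + 3), which rearranges to 2x = 2, so x = 1.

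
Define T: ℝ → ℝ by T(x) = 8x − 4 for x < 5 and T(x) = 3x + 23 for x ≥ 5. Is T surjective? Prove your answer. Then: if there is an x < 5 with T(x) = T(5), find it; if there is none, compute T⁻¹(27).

Both pieces are strictly increasing (slopes 8 and 3), so each is injective on its own interval.
The left piece maps (−∞, 5) onto (−∞, 36); the right piece maps [5, ∞) onto [38, ∞).
The union (−∞, 36) ∪ [38, ∞) omits the interval between 36 and 38; in particular 36 has no preimage. So T is not surjective.
Because the two images are disjoint, no x < 5 has T(x) = T(5), so we compute T⁻¹(27): 27 lies in (−∞, 36), so solve 8x − 4 = 27: x = (27 + 4)/8 = 31/8.

31/8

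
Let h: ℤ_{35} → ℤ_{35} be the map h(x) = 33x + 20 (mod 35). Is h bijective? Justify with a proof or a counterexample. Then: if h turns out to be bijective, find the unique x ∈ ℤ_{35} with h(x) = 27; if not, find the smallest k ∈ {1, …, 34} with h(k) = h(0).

14

Suppose h(x_1) = h(x_2) in ℤ_{35}. Then 33x_1 + 20 ≡ 33x_2 + 20 (mod 35), so 33(x_1 − x_2) ≡ 0 (mod 35).
Since gcd(33, 35) = 1, 33 is invertible modulo 35, thus x_1 − x_2 ≡ 0 (mod 35), i.e. x_1 = x_2.
We now compute 33⁻¹ mod 35 explicitly. Euclid's algorithm: 35 = 1·33 + 2, 33 = 16·2 + 1; back-substituting gives 1 = 17·33 − 16·35, so 33⁻¹ ≡ 17 (mod 35).
Then y ↦ 17(y − 20) is a two-sided inverse to h, so every y ∈ ℤ_{35} has a preimage.
Therefore h is bijective.
Since h is bijective, we compute h⁻¹(27): solve 33x + 20 ≡ 27 (mod 35), i.e. 33x ≡ 7 (mod 35).
Multiplying by 33⁻¹ = 17 gives x ≡ 17·7 = 119 = 3·35 + 14 ≡ 14 (mod 35).
Check: h(14) = 33·14 + 20 = 482 = 13·35 + 27 ≡ 27 (mod 35).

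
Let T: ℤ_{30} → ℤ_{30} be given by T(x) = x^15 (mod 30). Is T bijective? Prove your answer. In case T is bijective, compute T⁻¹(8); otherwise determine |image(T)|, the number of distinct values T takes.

2

Computing x^15 mod 30 for each x (by repeated squaring, reducing mod 30 at every step), the values T(0), T(1), …, T(29) are: 0, 1, 8, 27, 4, 5, 6, 13, 2, 9, 10, 11, 18, 7, 14, 15, 16, 23, 12, 19, 20, 21, 28, 17, 24, 25, 26, 3, 22, 29.
Every element of ℤ_{30} appears exactly once in this list, so T is a bijection, and in particular bijective.
Since T is bijective, we read off the preimage of 8 from the same table: T(2) = 8, so T⁻¹(8) = 2.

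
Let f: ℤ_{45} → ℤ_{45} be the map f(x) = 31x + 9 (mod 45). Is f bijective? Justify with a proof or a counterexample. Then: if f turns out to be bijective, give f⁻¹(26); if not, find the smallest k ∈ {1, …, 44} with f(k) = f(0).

2

If f(a) = f(b), then 31a ≡ 31b (mod 45). Because gcd(31, 45) = 1, we may cancel 31 to get a ≡ b (mod 45).
We now compute 31⁻¹ mod 45 explicitly. Euclid's algorithm: 45 = 1·31 + 14, 31 = 2·14 + 3, 14 = 4·3 + 2, 3 = 1·2 + 1; back-substituting gives 1 = 16·31 − 11·45, so 31⁻¹ ≡ 16 (mod 45).
For any y ∈ ℤ_{45}, x = 16(y − 9) mod 45 satisfies f(x) = 31·16(y − 9) + 9 ≡ y (since 31·16 ≡ 1 mod 45). So every y has a preimage.
Therefore f is bijective.
Since f is bijective, we compute f⁻¹(26): solve 31x + 9 ≡ 26 (mod 45), i.e. 31x ≡ 17 (mod 45).
Multiplying by 31⁻¹ = 16 gives x ≡ 16·17 = 272 = 6·45 + 2 ≡ 2 (mod 45).
Check: f(2) = 31·2 + 9 = 71 = 1·45 + 26 ≡ 26 (mod 45).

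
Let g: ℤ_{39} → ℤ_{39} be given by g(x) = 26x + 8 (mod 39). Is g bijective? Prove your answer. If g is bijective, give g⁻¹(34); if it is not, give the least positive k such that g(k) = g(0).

3

Recall that injectivity means: for all a, b in the domain, g(a) = g(b) implies a = b.
We have gcd(26, 39) = 13 > 1. Taking a = 0 and b = 3: g(0) = 8 and g(3) = 26·3 + 8 = 86 ≡ 8 (mod 39).
So g(0) = g(3) while 0 ≠ 3, so g is not injective, hence not bijective.
Since g is not bijective, we find the least positive k with g(k) = g(0): this means 26k ≡ 0 (mod 39), i.e. 39 ∣ 26k. Since gcd(26, 39) = 13, dividing through by 13 this holds exactly when 3 ∣ 2k, and as gcd(2, 3) = 1, exactly when 3 ∣ k.
The smallest positive such k is 3.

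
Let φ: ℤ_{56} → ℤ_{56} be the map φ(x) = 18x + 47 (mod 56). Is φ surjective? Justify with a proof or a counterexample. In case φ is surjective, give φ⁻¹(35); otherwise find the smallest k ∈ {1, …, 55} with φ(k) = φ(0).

28

Since gcd(18, 56) = 2, we have 18x ≡ 0 (mod 2) for all x, so φ(x) ≡ 1 (mod 2).
But 0 ≢ 1 (mod 2), so 0 ∈ ℤ_{56} has no preimage. Hence φ is not surjective.
Since φ is not surjective, we find the least positive k with φ(k) = φ(0): this means 18k ≡ 0 (mod 56), i.e. 56 ∣ 18k. Since gcd(18, 56) = 2, dividing through by 2 this holds exactly when 28 ∣ 9k, and as gcd(9, 28) = 1, exactly when 28 ∣ k.
The smallest positive such k is 28.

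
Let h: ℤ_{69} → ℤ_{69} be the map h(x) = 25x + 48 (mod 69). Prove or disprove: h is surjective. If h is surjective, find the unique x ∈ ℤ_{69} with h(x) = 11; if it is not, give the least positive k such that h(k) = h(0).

62

Since gcd(25, 69) = 1, 25 is invertible modulo 69. Euclid's algorithm: 69 = 2·25 + 19, 25 = 1·19 + 6, 19 = 3·6 + 1; back-substituting gives 1 = 58·25 − 21·69, so 25⁻¹ ≡ 58 (mod 69).
For any y ∈ ℤ_{69}, x = 58(y − 48) mod 69 satisfies h(x) = 25·58(y − 48) + 48 ≡ y (since 25·58 ≡ 1 mod 69). So every y has a preimage.
Thus h is surjective.
Since h is surjective, we compute h⁻¹(11): solve 25x + 48 ≡ 11 (mod 69), i.e. 25x ≡ 32 (mod 69).
Multiplying by 25⁻¹ = 58 gives x ≡ 58·32 = 1856 = 26·69 + 62 ≡ 62 (mod 69).
Check: h(62) = 25·62 + 48 = 1598 = 23·69 + 11 ≡ 11 (mod 69).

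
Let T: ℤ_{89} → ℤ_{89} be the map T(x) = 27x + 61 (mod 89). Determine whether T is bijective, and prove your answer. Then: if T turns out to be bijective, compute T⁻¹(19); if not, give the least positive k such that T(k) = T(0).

38

If T(x_1) = T(x_2), then 27x_1 ≡ 27x_2 (mod 89). Because gcd(27, 89) = 1, we may cancel 27 to get x_1 ≡ x_2 (mod 89).
We now compute 27⁻¹ mod 89 explicitly. Euclid's algorithm: 89 = 3·27 + 8, 27 = 3·8 + 3, 8 = 2·3 + 2, 3 = 1·2 + 1; back-substituting gives 1 = 33·27 − 10·89, so 27⁻¹ ≡ 33 (mod 89).
Then y ↦ 33(y − 61) is a two-sided inverse to T, so every y ∈ ℤ_{89} has a preimage.
So T is bijective.
Since T is bijective, we find T⁻¹(19): we need 27x ≡ 19 − 61 ≡ 47 (mod 89). Using 27⁻¹ = 33: x ≡ 33·47 = 1551 = 17·89 + 38, so x = 38.
Check: T(38) = 27·38 + 61 = 1087 = 12·89 + 19 ≡ 19 (mod 89).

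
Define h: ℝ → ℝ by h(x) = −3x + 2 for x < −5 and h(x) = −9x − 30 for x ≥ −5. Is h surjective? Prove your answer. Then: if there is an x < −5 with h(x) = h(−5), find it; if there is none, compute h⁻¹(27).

Both pieces are strictly decreasing (slopes −3 and −9), so each is injective on its own interval.
The left piece maps (−∞, −5) onto (17, ∞); the right piece maps [−5, ∞) onto (−∞, 15].
The union (17, ∞) ∪ (−∞, 15] omits the interval between 17 and 15; in particular 17 has no preimage. So h is not surjective.
Because the two images are disjoint, no x < −5 has h(x) = h(−5), so we compute h⁻¹(27): 27 lies in (17, ∞), so solve −3x + 2 = 27: x = (27 − 2)/(−3) = −25/3.

-25/3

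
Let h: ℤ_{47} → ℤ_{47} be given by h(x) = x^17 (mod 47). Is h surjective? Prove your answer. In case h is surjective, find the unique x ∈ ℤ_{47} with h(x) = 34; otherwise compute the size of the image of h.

25

Since 47 is prime, the nonzero elements of ℤ_{47} form a cyclic group of order 46.
As gcd(17, 46) = 1, raising to the 17th power is a bijection on this group: if s^17 ≡ t^17 then (st^{−1})^17 = 1, and the only element of order dividing gcd(17, 46) = 1 is 1, so s = t.
With h(0) = 0 this makes h injective on all of ℤ_{47}, hence bijective (finite equal-size domain and codomain). In particular h is surjective.
Since h is surjective, we find the preimage of 34. The inverse of x ↦ x^17 on (ℤ_{47})^× is x ↦ x^19, because 17·19 = 323 = 7·46 + 1 ≡ 1 (mod 46) and x^{46} = 1 for x ≠ 0 (Fermat). So h⁻¹(34) = 34^19 mod 47.
Repeated squaring mod 47: 34^1 ≡ 34, 34^2 ≡ 34² = 1156 ≡ 28, 34^4 ≡ 28² = 784 ≡ 32, 34^8 ≡ 32² = 1024 ≡ 37, 34^16 ≡ 37² = 1369 ≡ 6. Since 19 = 16 + 2 + 1, 34^19 ≡ 6·28·34: 6·28 = 168 ≡ 27, then 27·34 = 918 ≡ 25. So 34^19 ≡ 25 (mod 47).
Hence h⁻¹(34) = 25.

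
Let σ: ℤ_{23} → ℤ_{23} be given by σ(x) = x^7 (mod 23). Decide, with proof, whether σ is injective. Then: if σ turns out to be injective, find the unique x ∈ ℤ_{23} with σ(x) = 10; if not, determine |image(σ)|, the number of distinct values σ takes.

Since 23 is prime, the nonzero elements of ℤ_{23} form a cyclic group of order 22.
As gcd(7, 22) = 1, raising to the 7th power is a bijection on this group: if u^7 ≡ v^7 then (uv^{−1})^7 = 1, and the only element of order dividing gcd(7, 22) = 1 is 1, so u = v.
With σ(0) = 0 this makes σ injective on all of ℤ_{23}, hence bijective (finite equal-size domain and codomain). In particular σ is injective.
Since σ is injective, we find the preimage of 10. The inverse of x ↦ x^7 on (ℤ_{23})^× is x ↦ x^19, because 7·19 = 133 = 6·22 + 1 ≡ 1 (mod 22) and x^{22} = 1 for x ≠ 0 (Fermat). So σ⁻¹(10) = 10^19 mod 23.
Repeated squaring mod 23: 10^1 ≡ 10, 10^2 ≡ 10² = 100 ≡ 8, 10^4 ≡ 8² = 64 ≡ 18, 10^8 ≡ 18² = 324 ≡ 2, 10^16 ≡ 2² = 4. Since 19 = 16 + 2 + 1, 10^19 ≡ 4·8·10: 4·8 = 32 ≡ 9, then 9·10 = 90 ≡ 21. So 10^19 ≡ 21 (mod 23).
Hence σ⁻¹(10) = 21.

21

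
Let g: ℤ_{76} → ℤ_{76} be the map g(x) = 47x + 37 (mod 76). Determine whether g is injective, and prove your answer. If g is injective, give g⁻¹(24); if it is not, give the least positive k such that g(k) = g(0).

45

Recall: g is injective if g(a) = g(b) implies a = b.
If g(a) = g(b), then 47a ≡ 47b (mod 76). Because gcd(47, 76) = 1, we may cancel 47 to get a ≡ b (mod 76).
Hence g is injective.
We now compute 47⁻¹ mod 76 explicitly. Euclid's algorithm: 76 = 1·47 + 29, 47 = 1·29 + 18, 29 = 1·18 + 11, 18 = 1·11 + 7, 11 = 1·7 + 4, 7 = 1·4 + 3, 4 = 1·3 + 1; back-substituting gives 1 = 55·47 − 34·76, so 47⁻¹ ≡ 55 (mod 76).
Since g is injective, we find g⁻¹(24): we need 47x ≡ 24 − 37 ≡ 63 (mod 76). Using 47⁻¹ = 55: x ≡ 55·63 = 3465 = 45·76 + 45, so x = 45.
Check: g(45) = 47·45 + 37 = 2152 = 28·76 + 24 ≡ 24 (mod 76).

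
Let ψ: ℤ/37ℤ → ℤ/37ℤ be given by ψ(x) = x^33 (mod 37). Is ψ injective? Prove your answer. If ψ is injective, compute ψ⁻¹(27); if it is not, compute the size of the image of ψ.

ψ(3): Repeated squaring mod 37: 3^1 ≡ 3, 3^2 ≡ 3² = 9, 3^4 ≡ 9² = 81 ≡ 7, 3^8 ≡ 7² = 49 ≡ 12, 3^16 ≡ 12² = 144 ≡ 33, 3^32 ≡ 33² = 1089 ≡ 16. Since 33 = 32 + 1, 3^33 ≡ 16·3: 16·3 = 48 ≡ 11. So 3^33 ≡ 11 (mod 37).
ψ(4): Repeated squaring mod 37: 4^1 ≡ 4, 4^2 ≡ 4² = 16, 4^4 ≡ 16² = 256 ≡ 34, 4^8 ≡ 34² = 1156 ≡ 9, 4^16 ≡ 9² = 81 ≡ 7, 4^32 ≡ 7² = 49 ≡ 12. Since 33 = 32 + 1, 4^33 ≡ 12·4: 12·4 = 48 ≡ 11. So 4^33 ≡ 11 (mod 37).
So ψ(3) = ψ(4) = 11 while 3 ≠ 4, so ψ is not injective.
Since ψ is not injective, we determine |image(ψ)|. Computing x^33 mod 37 for each x (by repeated squaring, reducing mod 37 at every step), the values ψ(0), ψ(1), …, ψ(36) are: 0, 1, 14, 11, 11, 8, 6, 26, 6, 10, 1, 36, 10, 8, 31, 14, 10, 23, 29, 8, 14, 27, 23, 6, 29, 27, 1, 36, 27, 31, 11, 31, 29, 26, 26, 23, 36.
The distinct values are {0, 1, 6, 8, 10, 11, 14, 23, 26, 27, 29, 31, 36}; there are 13 of them.

13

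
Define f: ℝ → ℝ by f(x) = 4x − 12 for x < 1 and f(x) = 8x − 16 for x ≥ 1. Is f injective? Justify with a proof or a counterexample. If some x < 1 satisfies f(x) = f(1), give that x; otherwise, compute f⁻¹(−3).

Both pieces are strictly increasing (slopes 4 and 8), so each is injective on its own interval.
The left piece maps (−∞, 1) onto (−∞, −8); the right piece maps [1, ∞) onto [−8, ∞).
These images are disjoint, so no value is attained by both pieces. Thus f is injective.
Because the two images are disjoint, no x < 1 has f(x) = f(1), so we compute f⁻¹(−3): −3 lies in [−8, ∞), so solve 8x − 16 = −3: x = (−3 + 16)/8 = 13/8.

13/8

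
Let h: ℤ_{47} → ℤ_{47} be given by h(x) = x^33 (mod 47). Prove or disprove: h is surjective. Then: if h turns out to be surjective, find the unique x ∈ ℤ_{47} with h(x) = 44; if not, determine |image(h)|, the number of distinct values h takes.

Since 47 is prime, the nonzero elements of ℤ_{47} form a cyclic group of order 46.
As gcd(33, 46) = 1, raising to the 33rd power is a bijection on this group: if u^33 ≡ v^33 then (uv^{−1})^33 = 1, and the only element of order dividing gcd(33, 46) = 1 is 1, so u = v.
With h(0) = 0 this makes h injective on all of ℤ_{47}, hence bijective (finite equal-size domain and codomain). In particular h is surjective.
Since h is surjective, we find the preimage of 44. The inverse of x ↦ x^33 on (ℤ_{47})^× is x ↦ x^7, because 33·7 = 231 = 5·46 + 1 ≡ 1 (mod 46) and x^{46} = 1 for x ≠ 0 (Fermat). So h⁻¹(44) = 44^7 mod 47.
Repeated squaring mod 47: 44^1 ≡ 44, 44^2 ≡ 44² = 1936 ≡ 9, 44^4 ≡ 9² = 81 ≡ 34. Since 7 = 4 + 2 + 1, 44^7 ≡ 34·9·44: 34·9 = 306 ≡ 24, then 24·44 = 1056 ≡ 22. So 44^7 ≡ 22 (mod 47).
Hence h⁻¹(44) = 22.

22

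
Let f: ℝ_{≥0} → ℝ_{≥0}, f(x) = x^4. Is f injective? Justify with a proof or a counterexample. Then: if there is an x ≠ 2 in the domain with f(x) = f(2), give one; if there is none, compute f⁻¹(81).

3

On ℝ_{≥0}, x ↦ x^4 is strictly increasing, so f(x_1) = f(x_2) forces x_1 = x_2. So f is injective.
Since x ↦ x^4 is strictly increasing on ℝ_{≥0}, it is injective there, so no x ≠ 2 in the domain has f(x) = f(2). We therefore compute f⁻¹(81) = 81^{1/4} = 3 (indeed 3^4 = 81).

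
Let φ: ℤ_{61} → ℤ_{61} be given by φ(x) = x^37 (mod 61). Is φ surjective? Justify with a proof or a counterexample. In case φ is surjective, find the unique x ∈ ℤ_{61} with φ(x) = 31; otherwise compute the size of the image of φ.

Since 61 is prime, the nonzero elements of ℤ_{61} form a cyclic group of order 60.
As gcd(37, 60) = 1, raising to the 37th power is a bijection on this group: if x_1^37 ≡ x_2^37 then (x_1x_2^{−1})^37 = 1, and the only element of order dividing gcd(37, 60) = 1 is 1, so x_1 = x_2.
With φ(0) = 0 this makes φ injective on all of ℤ_{61}, hence bijective (finite equal-size domain and codomain). In particular φ is surjective.
Since φ is surjective, we find the preimage of 31. The inverse of x ↦ x^37 on (ℤ_{61})^× is x ↦ x^13, because 37·13 = 481 = 8·60 + 1 ≡ 1 (mod 60) and x^{60} = 1 for x ≠ 0 (Fermat). So φ⁻¹(31) = 31^13 mod 61.
Repeated squaring mod 61: 31^1 ≡ 31, 31^2 ≡ 31² = 961 ≡ 46, 31^4 ≡ 46² = 2116 ≡ 42, 31^8 ≡ 42² = 1764 ≡ 56. Since 13 = 8 + 4 + 1, 31^13 ≡ 56·42·31: 56·42 = 2352 ≡ 34, then 34·31 = 1054 ≡ 17. So 31^13 ≡ 17 (mod 61).
Hence φ⁻¹(31) = 17.

17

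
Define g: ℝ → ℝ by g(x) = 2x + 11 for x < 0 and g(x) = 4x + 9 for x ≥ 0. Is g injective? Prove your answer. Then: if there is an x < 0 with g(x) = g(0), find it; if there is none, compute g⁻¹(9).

-1

Both pieces are strictly increasing (slopes 2 and 4), so each is injective on its own interval.
The left piece maps (−∞, 0) onto (−∞, 11); the right piece maps [0, ∞) onto [9, ∞).
These images overlap. In particular g(0) = 9 (right piece), and solving 2x + 11 = 9 on the left piece gives x = −1 < 0.
So g(−1) = g(0) with −1 ≠ 0, and g is not injective. This x = −1 is the requested value below 0.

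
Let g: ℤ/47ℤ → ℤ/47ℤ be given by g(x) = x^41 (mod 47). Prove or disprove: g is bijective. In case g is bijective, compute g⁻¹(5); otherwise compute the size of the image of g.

40

Since 47 is prime, the nonzero elements of ℤ/47ℤ form a cyclic group of order 46.
As gcd(41, 46) = 1, raising to the 41st power is a bijection on this group: if x_1^41 ≡ x_2^41 then (x_1x_2^{−1})^41 = 1, and the only element of order dividing gcd(41, 46) = 1 is 1, so x_1 = x_2.
With g(0) = 0 this makes g injective on all of ℤ/47ℤ, hence bijective (finite equal-size domain and codomain). In particular g is bijective.
Since g is bijective, we find the preimage of 5. The inverse of x ↦ x^41 on (ℤ/47ℤ)^× is x ↦ x^9, because 41·9 = 369 = 8·46 + 1 ≡ 1 (mod 46) and x^{46} = 1 for x ≠ 0 (Fermat). So g⁻¹(5) = 5^9 mod 47.
Repeated squaring mod 47: 5^1 ≡ 5, 5^2 ≡ 5² = 25, 5^4 ≡ 25² = 625 ≡ 14, 5^8 ≡ 14² = 196 ≡ 8. Since 9 = 8 + 1, 5^9 ≡ 8·5: 8·5 = 40. So 5^9 ≡ 40 (mod 47).
Hence g⁻¹(5) = 40.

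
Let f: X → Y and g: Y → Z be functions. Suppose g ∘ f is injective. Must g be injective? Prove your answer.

No. Take X = {0}, Y = {0, 1}, Z = {0, 1}, f(a) = a for each a ∈ X, and g(b) = 0 if b ∈ {0, 1} else g(b) = b.
Then g ∘ f = f is injective (X ⊂ Y and f is the inclusion), but g(0) = g(1) = 0 with 0 ≠ 1, so g is not injective.

not injective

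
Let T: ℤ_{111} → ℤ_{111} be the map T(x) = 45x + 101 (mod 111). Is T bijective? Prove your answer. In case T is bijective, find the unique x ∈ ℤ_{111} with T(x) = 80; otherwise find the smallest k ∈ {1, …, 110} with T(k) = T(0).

37

By definition, T is injective when T(x_1) = T(x_2) forces x_1 = x_2.
We have gcd(45, 111) = 3 > 1. Taking x_1 = 0 and x_2 = 37: T(0) = 101 and T(37) = 45·37 + 101 = 1766 ≡ 101 (mod 111).
So T(0) = T(37) while 0 ≠ 37, so T is not injective, hence not bijective.
Since T is not bijective, we find the least positive k with T(k) = T(0): this means 45k ≡ 0 (mod 111), i.e. 111 ∣ 45k. Since gcd(45, 111) = 3, dividing through by 3 this holds exactly when 37 ∣ 15k, and as gcd(15, 37) = 1, exactly when 37 ∣ k.
The smallest positive such k is 37.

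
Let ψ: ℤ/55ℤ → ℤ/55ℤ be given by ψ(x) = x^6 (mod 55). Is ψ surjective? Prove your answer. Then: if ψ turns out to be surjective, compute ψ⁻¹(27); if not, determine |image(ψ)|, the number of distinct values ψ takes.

ψ(3): Repeated squaring mod 55: 3^1 ≡ 3, 3^2 ≡ 3² = 9, 3^4 ≡ 9² = 81 ≡ 26. Since 6 = 4 + 2, 3^6 ≡ 26·9: 26·9 = 234 ≡ 14. So 3^6 ≡ 14 (mod 55).
ψ(8): Repeated squaring mod 55: 8^1 ≡ 8, 8^2 ≡ 8² = 64 ≡ 9, 8^4 ≡ 9² = 81 ≡ 26. Since 6 = 4 + 2, 8^6 ≡ 26·9: 26·9 = 234 ≡ 14. So 8^6 ≡ 14 (mod 55).
So ψ(3) = ψ(8) = 14 while 3 ≠ 8, so ψ is not injective.
A non-injective map from the 55-element set ℤ/55ℤ to itself takes at most 54 distinct values, so it cannot be surjective. Therefore ψ is not surjective.
Since ψ is not surjective, we determine |image(ψ)|. Computing x^6 mod 55 for each x (by repeated squaring, reducing mod 55 at every step), the values ψ(0), ψ(1), …, ψ(54) are: 0, 1, 9, 14, 26, 5, 16, 4, 14, 31, 45, 11, 34, 9, 36, 15, 16, 49, 4, 36, 20, 1, 44, 34, 31, 25, 26, 49, 49, 26, 25, 31, 34, 44, 1, 20, 36, 4, 49, 16, 15, 36, 9, 34, 11, 45, 31, 14, 4, 16, 5, 26, 14, 9, 1.
The distinct values are {0, 1, 4, 5, 9, 11, 14, 15, 16, 20, 25, 26, 31, 34, 36, 44, 45, 49}; there are 18 of them.

18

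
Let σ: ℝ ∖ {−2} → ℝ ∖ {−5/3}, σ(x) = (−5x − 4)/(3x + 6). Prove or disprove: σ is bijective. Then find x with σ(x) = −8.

-44/19

Suppose σ(x_1) = σ(x_2). Cross-multiplying: (−5x_1 − 4)(3x_2 + 6) = (−5x_2 − 4)(3x_1 + 6).
Expanding both sides and cancelling the symmetric terms leaves −18·(x_1 − x_2) = 0. Since −18 ≠ 0, x_1 = x_2. Thus σ is injective.
For any y ≠ −5/3, solving y(3x + 6) = −5x − 4 for x gives a well-defined x ≠ −2. So σ is surjective.
Thus σ is bijective.
Solving σ(x) = −8: cross-multiplying gives −5x − 4 = −8(3x + 6), which rearranges to 19x = −44, so x = −44/19.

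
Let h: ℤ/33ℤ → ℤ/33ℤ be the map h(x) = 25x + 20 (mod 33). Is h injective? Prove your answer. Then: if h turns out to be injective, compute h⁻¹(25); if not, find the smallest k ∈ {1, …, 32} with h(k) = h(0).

By definition, injectivity means: for all x_1, x_2 in the domain, h(x_1) = h(x_2) implies x_1 = x_2.
If h(x_1) = h(x_2), then 25x_1 ≡ 25x_2 (mod 33). Because gcd(25, 33) = 1, we may cancel 25 to get x_1 ≡ x_2 (mod 33).
Hence h is injective.
We now compute 25⁻¹ mod 33 explicitly. Euclid's algorithm: 33 = 1·25 + 8, 25 = 3·8 + 1; back-substituting gives 1 = 4·25 − 3·33, so 25⁻¹ ≡ 4 (mod 33).
Since h is injective, we compute h⁻¹(25): solve 25x + 20 ≡ 25 (mod 33), i.e. 25x ≡ 5 (mod 33).
Multiplying by 25⁻¹ = 4 gives x ≡ 4·5 = 20 ≡ 20 (mod 33).
Check: h(20) = 25·20 + 20 = 520 = 15·33 + 25 ≡ 25 (mod 33).

20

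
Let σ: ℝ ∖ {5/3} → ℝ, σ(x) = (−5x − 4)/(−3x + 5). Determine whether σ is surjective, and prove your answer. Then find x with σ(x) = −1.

If σ(x) = 5/3, cross-multiplying gives −3(−5x − 4) = −5(−3x + 5), which simplifies to 12 = −25 — false.  So 5/3 has no preimage and σ is not surjective.
Solving σ(x) = −1: cross-multiplying gives −5x − 4 = −1(−3x + 5), which rearranges to −8x = −1, so x = 1/8.

1/8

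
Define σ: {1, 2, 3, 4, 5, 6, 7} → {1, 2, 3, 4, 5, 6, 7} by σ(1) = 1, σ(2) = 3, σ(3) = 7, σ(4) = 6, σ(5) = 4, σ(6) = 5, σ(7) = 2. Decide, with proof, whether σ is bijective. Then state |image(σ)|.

The values 1, 3, 7, 6, 4, 5, 2 are a permutation of {1, 2, 3, 4, 5, 6, 7}: each element appears exactly once.
So σ is injective and surjective, hence bijective.
The image of σ is {1, 2, 3, 4, 5, 6, 7}, which has 7 elements.

7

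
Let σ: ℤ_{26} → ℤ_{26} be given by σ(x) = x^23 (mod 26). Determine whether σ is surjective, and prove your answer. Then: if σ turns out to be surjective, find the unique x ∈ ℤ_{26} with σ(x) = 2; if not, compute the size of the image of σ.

Computing x^23 mod 26 for each x (by repeated squaring, reducing mod 26 at every step), the values σ(0), σ(1), …, σ(25) are: 0, 1, 20, 9, 10, 21, 24, 15, 18, 3, 4, 19, 12, 13, 14, 7, 22, 23, 8, 11, 2, 5, 16, 17, 6, 25.
Every element of ℤ_{26} appears exactly once in this list, so σ is a bijection, and in particular surjective.
Since σ is surjective, we read off the preimage of 2 from the same table: σ(20) = 2, so σ⁻¹(2) = 20.

20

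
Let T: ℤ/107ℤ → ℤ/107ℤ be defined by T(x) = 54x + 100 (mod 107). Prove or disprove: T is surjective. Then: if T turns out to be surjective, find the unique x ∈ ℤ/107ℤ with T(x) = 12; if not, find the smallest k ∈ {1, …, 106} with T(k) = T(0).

38

Since gcd(54, 107) = 1, 54 is invertible modulo 107. Euclid's algorithm: 107 = 1·54 + 53, 54 = 1·53 + 1; back-substituting gives 1 = 2·54 − 1·107, so 54⁻¹ ≡ 2 (mod 107).
For any y ∈ ℤ/107ℤ, x = 2(y − 100) mod 107 satisfies T(x) = 54·2(y − 100) + 100 ≡ y (since 54·2 ≡ 1 mod 107). So every y has a preimage.
Therefore T is surjective.
Since T is surjective, we find T⁻¹(12): we need 54x ≡ 12 − 100 ≡ 19 (mod 107). Using 54⁻¹ = 2: x ≡ 2·19 = 38, so x = 38.
Check: T(38) = 54·38 + 100 = 2152 = 20·107 + 12 ≡ 12 (mod 107).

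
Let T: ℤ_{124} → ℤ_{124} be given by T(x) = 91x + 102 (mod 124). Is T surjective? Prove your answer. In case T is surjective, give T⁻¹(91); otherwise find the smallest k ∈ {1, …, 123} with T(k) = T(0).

Since gcd(91, 124) = 1, 91 is invertible modulo 124. Euclid's algorithm: 124 = 1·91 + 33, 91 = 2·33 + 25, 33 = 1·25 + 8, 25 = 3·8 + 1; back-substituting gives 1 = 15·91 − 11·124, so 91⁻¹ ≡ 15 (mod 124).
Then y ↦ 15(y − 102) is a two-sided inverse to T, so every y ∈ ℤ_{124} has a preimage.
Hence T is surjective.
Since T is surjective, we compute T⁻¹(91): solve 91x + 102 ≡ 91 (mod 124), i.e. 91x ≡ 113 (mod 124).
Multiplying by 91⁻¹ = 15 gives x ≡ 15·113 = 1695 = 13·124 + 83 ≡ 83 (mod 124).
Check: T(83) = 91·83 + 102 = 7655 = 61·124 + 91 ≡ 91 (mod 124).

83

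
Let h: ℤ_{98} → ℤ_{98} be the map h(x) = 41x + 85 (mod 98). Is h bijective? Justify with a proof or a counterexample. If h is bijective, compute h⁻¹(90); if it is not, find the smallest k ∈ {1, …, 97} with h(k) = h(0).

Recall: h is injective if h(u) = h(v) implies u = v.
Suppose h(u) = h(v) in ℤ_{98}. Then 41u + 85 ≡ 41v + 85 (mod 98), thus 41(u − v) ≡ 0 (mod 98).
Since gcd(41, 98) = 1, 41 is invertible modulo 98, therefore u − v ≡ 0 (mod 98), i.e. u = v.
We now compute 41⁻¹ mod 98 explicitly. Euclid's algorithm: 98 = 2·41 + 16, 41 = 2·16 + 9, 16 = 1·9 + 7, 9 = 1·7 + 2, 7 = 3·2 + 1; back-substituting gives 1 = 55·41 − 23·98, so 41⁻¹ ≡ 55 (mod 98).
Then y ↦ 55(y − 85) is a two-sided inverse to h, so every y ∈ ℤ_{98} has a preimage.
So h is bijective.
Since h is bijective, we find h⁻¹(90): we need 41x ≡ 90 − 85 ≡ 5 (mod 98). Using 41⁻¹ = 55: x ≡ 55·5 = 275 = 2·98 + 79, so x = 79.
Check: h(79) = 41·79 + 85 = 3324 = 33·98 + 90 ≡ 90 (mod 98).

79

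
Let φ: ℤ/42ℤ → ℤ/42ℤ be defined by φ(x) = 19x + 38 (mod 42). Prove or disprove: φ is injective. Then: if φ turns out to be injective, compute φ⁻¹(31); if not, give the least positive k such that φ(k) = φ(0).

35

Recall that injectivity means: for all a, b in the domain, φ(a) = φ(b) implies a = b.
If φ(a) = φ(b), then 19a ≡ 19b (mod 42). Because gcd(19, 42) = 1, we may cancel 19 to get a ≡ b (mod 42).
Thus φ is injective.
We now compute 19⁻¹ mod 42 explicitly. Euclid's algorithm: 42 = 2·19 + 4, 19 = 4·4 + 3, 4 = 1·3 + 1; back-substituting gives 1 = 31·19 − 14·42, so 19⁻¹ ≡ 31 (mod 42).
Since φ is injective, we compute φ⁻¹(31): solve 19x + 38 ≡ 31 (mod 42), i.e. 19x ≡ 35 (mod 42).
Multiplying by 19⁻¹ = 31 gives x ≡ 31·35 = 1085 = 25·42 + 35 ≡ 35 (mod 42).
Check: φ(35) = 19·35 + 38 = 703 = 16·42 + 31 ≡ 31 (mod 42).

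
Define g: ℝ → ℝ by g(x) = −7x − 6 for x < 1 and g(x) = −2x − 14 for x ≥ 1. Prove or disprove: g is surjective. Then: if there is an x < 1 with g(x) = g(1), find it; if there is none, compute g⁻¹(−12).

Both pieces are strictly decreasing (slopes −7 and −2), so each is injective on its own interval.
The left piece maps (−∞, 1) onto (−13, ∞); the right piece maps [1, ∞) onto (−∞, −16].
The union (−13, ∞) ∪ (−∞, −16] omits the interval between −13 and −16; in particular −13 has no preimage. So g is not surjective.
Because the two images are disjoint, no x < 1 has g(x) = g(1), so we compute g⁻¹(−12): −12 lies in (−13, ∞), so solve −7x − 6 = −12: x = (−12 + 6)/(−7) = 6/7.

6/7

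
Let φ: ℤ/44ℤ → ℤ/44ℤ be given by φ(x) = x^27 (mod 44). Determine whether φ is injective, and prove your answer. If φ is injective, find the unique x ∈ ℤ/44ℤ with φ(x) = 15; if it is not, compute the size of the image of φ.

φ(0) = 0^27 = 0.
φ(22): Repeated squaring mod 44: 22^1 ≡ 22, 22^2 ≡ 22² = 484 ≡ 0, 22^4 ≡ 0² = 0, 22^8 ≡ 0² = 0, 22^16 ≡ 0² = 0. Since 27 = 16 + 8 + 2 + 1, 22^27 ≡ 0·0·0·22: 0·0 = 0, then 0·0 = 0, then 0·22 = 0. So 22^27 ≡ 0 (mod 44).
So φ(0) = φ(22) = 0 while 0 ≠ 22, so φ is not injective.
Since φ is not injective, we determine |image(φ)|. Computing x^27 mod 44 for each x (by repeated squaring, reducing mod 44 at every step), the values φ(0), φ(1), …, φ(43) are: 0, 1, 40, 31, 16, 25, 8, 39, 24, 37, 32, 11, 12, 29, 20, 27, 36, 41, 28, 35, 4, 21, 0, 23, 40, 9, 16, 3, 8, 17, 24, 15, 32, 33, 12, 7, 20, 5, 36, 19, 28, 13, 4, 43.
The distinct values are {0, 1, 3, 4, 5, 7, 8, 9, 11, 12, 13, 15, 16, 17, 19, 20, 21, 23, 24, 25, 27, 28, 29, 31, 32, 33, 35, 36, 37, 39, 40, 41, 43}; there are 33 of them.

33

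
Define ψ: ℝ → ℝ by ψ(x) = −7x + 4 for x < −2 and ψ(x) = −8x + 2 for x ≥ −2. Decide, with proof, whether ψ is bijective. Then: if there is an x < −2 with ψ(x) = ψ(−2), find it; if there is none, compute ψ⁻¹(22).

-18/7

Both pieces are strictly decreasing (slopes −7 and −8), so each is injective on its own interval.
The left piece maps (−∞, −2) onto (18, ∞); the right piece maps [−2, ∞) onto (−∞, 18].
Since 18 = 18, the images partition ℝ: ψ is injective and surjective, hence bijective.
Because the two images are disjoint, no x < −2 has ψ(x) = ψ(−2), so we compute ψ⁻¹(22): 22 lies in (18, ∞), so solve −7x + 4 = 22: x = (22 − 4)/(−7) = −18/7.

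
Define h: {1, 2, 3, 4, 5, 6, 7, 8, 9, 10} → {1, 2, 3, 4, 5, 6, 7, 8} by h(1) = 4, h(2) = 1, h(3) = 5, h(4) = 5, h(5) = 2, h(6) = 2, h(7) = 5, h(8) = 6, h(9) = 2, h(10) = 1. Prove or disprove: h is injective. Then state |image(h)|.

h(3) = 5 = h(4) with 3 ≠ 4, so h is not injective.
The image of h is {1, 2, 4, 5, 6}, which has 5 elements.

5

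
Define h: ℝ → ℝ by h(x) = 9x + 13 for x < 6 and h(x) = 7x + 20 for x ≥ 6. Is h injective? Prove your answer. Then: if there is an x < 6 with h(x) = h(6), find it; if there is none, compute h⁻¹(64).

Both pieces are strictly increasing (slopes 9 and 7), so each is injective on its own interval.
The left piece maps (−∞, 6) onto (−∞, 67); the right piece maps [6, ∞) onto [62, ∞).
These images overlap. In particular h(6) = 62 (right piece), and solving 9x + 13 = 62 on the left piece gives x = 49/9 < 6.
So h(49/9) = h(6) with 49/9 ≠ 6, and h is not injective. This x = 49/9 is the requested value below 6.

49/9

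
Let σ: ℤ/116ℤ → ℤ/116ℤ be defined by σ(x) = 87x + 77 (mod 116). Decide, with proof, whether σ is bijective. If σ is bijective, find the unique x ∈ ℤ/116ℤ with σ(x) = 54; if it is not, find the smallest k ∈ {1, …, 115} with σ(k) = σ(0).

We have gcd(87, 116) = 29 > 1. Taking u = 0 and v = 4: σ(0) = 77 and σ(4) = 87·4 + 77 = 425 ≡ 77 (mod 116).
So σ(0) = σ(4) while 0 ≠ 4, so σ is not injective, hence not bijective.
Since σ is not bijective, we find the least positive k with σ(k) = σ(0): this means 87k ≡ 0 (mod 116), i.e. 116 ∣ 87k. Since gcd(87, 116) = 29, dividing through by 29 this holds exactly when 4 ∣ 3k, and as gcd(3, 4) = 1, exactly when 4 ∣ k.
The smallest positive such k is 4.

4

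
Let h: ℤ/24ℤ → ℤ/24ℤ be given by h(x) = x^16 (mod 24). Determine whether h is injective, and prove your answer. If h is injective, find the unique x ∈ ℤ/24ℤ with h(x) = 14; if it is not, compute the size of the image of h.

h(2): Repeated squaring mod 24: 2^1 ≡ 2, 2^2 ≡ 2² = 4, 2^4 ≡ 4² = 16, 2^8 ≡ 16² = 256 ≡ 16, 2^16 ≡ 16² = 256 ≡ 16. So 2^16 ≡ 16 (mod 24).
h(4): Repeated squaring mod 24: 4^1 ≡ 4, 4^2 ≡ 4² = 16, 4^4 ≡ 16² = 256 ≡ 16, 4^8 ≡ 16² = 256 ≡ 16, 4^16 ≡ 16² = 256 ≡ 16. So 4^16 ≡ 16 (mod 24).
So h(2) = h(4) = 16 while 2 ≠ 4, thus h is not injective.
Since h is not injective, we determine |image(h)|. Computing x^16 mod 24 for each x (by repeated squaring, reducing mod 24 at every step), the values h(0), h(1), …, h(23) are: 0, 1, 16, 9, 16, 1, 0, 1, 16, 9, 16, 1, 0, 1, 16, 9, 16, 1, 0, 1, 16, 9, 16, 1.
The distinct values are {0, 1, 9, 16}; there are 4 of them.

4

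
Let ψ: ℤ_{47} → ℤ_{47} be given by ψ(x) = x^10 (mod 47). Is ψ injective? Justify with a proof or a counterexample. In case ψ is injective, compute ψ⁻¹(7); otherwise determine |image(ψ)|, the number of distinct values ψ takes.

24

ψ(23): Repeated squaring mod 47: 23^1 ≡ 23, 23^2 ≡ 23² = 529 ≡ 12, 23^4 ≡ 12² = 144 ≡ 3, 23^8 ≡ 3² = 9. Since 10 = 8 + 2, 23^10 ≡ 9·12: 9·12 = 108 ≡ 14. So 23^10 ≡ 14 (mod 47).
ψ(24): Repeated squaring mod 47: 24^1 ≡ 24, 24^2 ≡ 24² = 576 ≡ 12, 24^4 ≡ 12² = 144 ≡ 3, 24^8 ≡ 3² = 9. Since 10 = 8 + 2, 24^10 ≡ 9·12: 9·12 = 108 ≡ 14. So 24^10 ≡ 14 (mod 47).
So ψ(23) = ψ(24) = 14 while 23 ≠ 24, therefore ψ is not injective.
Since ψ is not injective, we determine |image(ψ)|. Computing x^10 mod 47 for each x (by repeated squaring, reducing mod 47 at every step), the values ψ(0), ψ(1), …, ψ(46) are: 0, 1, 37, 17, 6, 12, 18, 32, 34, 7, 21, 42, 8, 2, 9, 16, 36, 28, 24, 4, 25, 27, 3, 14, 14, 3, 27, 25, 4, 24, 28, 36, 16, 9, 2, 8, 42, 21, 7, 34, 32, 18, 12, 6, 17, 37, 1.
The distinct values are {0, 1, 2, 3, 4, 6, 7, 8, 9, 12, 14, 16, 17, 18, 21, 24, 25, 27, 28, 32, 34, 36, 37, 42}; there are 24 of them.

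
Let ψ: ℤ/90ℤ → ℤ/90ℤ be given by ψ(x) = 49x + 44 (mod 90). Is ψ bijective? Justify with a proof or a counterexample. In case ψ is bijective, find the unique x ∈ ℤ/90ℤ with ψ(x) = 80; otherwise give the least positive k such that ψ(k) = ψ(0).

54

Suppose ψ(a) = ψ(b) in ℤ/90ℤ. Then 49a + 44 ≡ 49b + 44 (mod 90), therefore 49(a − b) ≡ 0 (mod 90).
Since gcd(49, 90) = 1, 49 is invertible modulo 90, thus a − b ≡ 0 (mod 90), i.e. a = b.
We now compute 49⁻¹ mod 90 explicitly. Euclid's algorithm: 90 = 1·49 + 41, 49 = 1·41 + 8, 41 = 5·8 + 1; back-substituting gives 1 = 79·49 − 43·90, so 49⁻¹ ≡ 79 (mod 90).
For any y ∈ ℤ/90ℤ, x = 79(y − 44) mod 90 satisfies ψ(x) = 49·79(y − 44) + 44 ≡ y (since 49·79 ≡ 1 mod 90). So every y has a preimage.
Thus ψ is bijective.
Since ψ is bijective, we find ψ⁻¹(80): we need 49x ≡ 80 − 44 ≡ 36 (mod 90). Using 49⁻¹ = 79: x ≡ 79·36 = 2844 = 31·90 + 54, so x = 54.
Check: ψ(54) = 49·54 + 44 = 2690 = 29·90 + 80 ≡ 80 (mod 90).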